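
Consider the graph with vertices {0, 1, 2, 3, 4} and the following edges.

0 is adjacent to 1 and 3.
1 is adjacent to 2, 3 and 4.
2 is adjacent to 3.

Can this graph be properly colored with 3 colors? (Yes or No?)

The chromatic number is 3. 0, 1, 3 are mutually adjacent, so at least 3 colors are needed.
3 colors suffice: color a → {1}; color b → {3, 4}; color c → {0, 2}.
That is already a proper 3-coloring.

Yes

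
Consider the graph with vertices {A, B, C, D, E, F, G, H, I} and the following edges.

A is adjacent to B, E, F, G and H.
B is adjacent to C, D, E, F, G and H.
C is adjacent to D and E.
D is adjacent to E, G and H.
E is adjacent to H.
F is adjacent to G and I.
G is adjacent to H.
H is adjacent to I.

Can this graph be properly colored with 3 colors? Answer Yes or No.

No

A, B, G, H form a clique, so at least 4 colors are needed.
So 3 colors are not enough.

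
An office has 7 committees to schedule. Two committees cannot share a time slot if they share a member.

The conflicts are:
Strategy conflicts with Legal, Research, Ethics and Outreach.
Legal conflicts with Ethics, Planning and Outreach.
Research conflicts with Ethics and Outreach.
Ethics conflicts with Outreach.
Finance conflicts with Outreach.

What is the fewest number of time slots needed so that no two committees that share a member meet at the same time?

4

Strategy, Legal, Ethics, Outreach are mutually in conflict, so at least 4 time slots are needed.
4 time slots suffice: Strategy=4, Legal=2, Research=2, Ethics=3, Finance=2, Planning=1, Outreach=1. Every pair that conflicts lands in different time slots.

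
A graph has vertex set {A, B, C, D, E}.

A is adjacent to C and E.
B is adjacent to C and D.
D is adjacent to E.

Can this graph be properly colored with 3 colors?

The chromatic number is 3. The cycle B-C-A-E-D-B has odd length 5, so it cannot be 2-colored; at least 3 colors are needed.
A valid assignment using 3 colors: A=1, B=3, C=2, D=1, E=2.
That is already a proper 3-coloring.

Yes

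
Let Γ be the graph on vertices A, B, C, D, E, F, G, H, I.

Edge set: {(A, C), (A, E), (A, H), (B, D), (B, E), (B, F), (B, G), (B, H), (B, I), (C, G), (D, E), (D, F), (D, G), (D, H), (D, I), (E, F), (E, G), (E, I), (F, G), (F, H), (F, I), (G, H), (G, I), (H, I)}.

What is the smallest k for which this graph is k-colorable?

B, D, E, F, G, I are mutually adjacent (a clique of size 6), so at least 6 colors are needed.
One proper 6-coloring: A=1, B=6, C=2, D=4, E=5, F=2, G=1, H=5, I=3. No two adjacent vertices share a color.

6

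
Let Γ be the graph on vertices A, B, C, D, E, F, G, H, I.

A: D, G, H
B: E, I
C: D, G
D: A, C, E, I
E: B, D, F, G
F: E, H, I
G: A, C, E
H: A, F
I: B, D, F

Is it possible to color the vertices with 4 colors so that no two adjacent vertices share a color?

The chromatic number is 3. The cycle A-D-I-F-H-A has odd length 5, so it cannot be 2-colored; at least 3 colors are needed.
3 colors suffice: color red → {A, C, E, I}; color blue → {B, D, F, G}; color green → {H}.
Since 4 ≥ 3, a proper 4-coloring certainly exists.

Yes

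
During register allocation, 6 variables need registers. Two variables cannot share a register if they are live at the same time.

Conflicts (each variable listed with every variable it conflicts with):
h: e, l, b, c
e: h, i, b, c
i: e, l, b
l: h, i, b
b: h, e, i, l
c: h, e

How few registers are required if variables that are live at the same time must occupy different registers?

e, i, b are mutually in conflict, so at least 3 registers are needed.
A valid assignment using 3 registers: h=3, e=2, i=3, l=2, b=1, c=1. Every pair that conflicts lands in different registers.

3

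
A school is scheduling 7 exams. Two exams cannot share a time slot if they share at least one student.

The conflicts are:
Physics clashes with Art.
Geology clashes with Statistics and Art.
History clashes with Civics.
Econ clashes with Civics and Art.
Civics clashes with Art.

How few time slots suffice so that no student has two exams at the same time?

3

Econ, Civics, Art are mutually in conflict, so at least 3 time slots are needed.
3 time slots suffice: time slot 1 → {History, Statistics, Art}; time slot 2 → {Physics, Geology, Civics}; time slot 3 → {Econ}. No two conflicting exams share a time slot.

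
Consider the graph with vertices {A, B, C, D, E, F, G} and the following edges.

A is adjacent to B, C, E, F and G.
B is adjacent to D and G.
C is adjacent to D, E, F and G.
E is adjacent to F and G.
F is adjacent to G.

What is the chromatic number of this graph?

A, C, E, F, G are pairwise adjacent (a clique of size 5), so at least 5 colors are needed.
5 colors suffice: color 1 → {A, D}; color 2 → {B, C}; color 3 → {G}; color 4 → {E}; color 5 → {F}. Every edge joins two different colors.

5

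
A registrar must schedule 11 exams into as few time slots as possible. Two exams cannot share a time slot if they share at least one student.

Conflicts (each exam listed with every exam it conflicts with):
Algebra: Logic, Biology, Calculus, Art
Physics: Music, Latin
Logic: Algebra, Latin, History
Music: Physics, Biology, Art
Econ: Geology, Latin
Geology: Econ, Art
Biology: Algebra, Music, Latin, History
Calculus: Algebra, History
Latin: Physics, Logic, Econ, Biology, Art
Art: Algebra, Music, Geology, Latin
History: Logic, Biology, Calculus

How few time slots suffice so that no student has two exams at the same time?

Geology and Art conflict, so at least 2 time slots are needed.
2 time slots suffice: time slot 1 → {Algebra, Music, Geology, Latin, History}; time slot 2 → {Physics, Logic, Econ, Biology, Calculus, Art}. Each listed conflict is separated.

2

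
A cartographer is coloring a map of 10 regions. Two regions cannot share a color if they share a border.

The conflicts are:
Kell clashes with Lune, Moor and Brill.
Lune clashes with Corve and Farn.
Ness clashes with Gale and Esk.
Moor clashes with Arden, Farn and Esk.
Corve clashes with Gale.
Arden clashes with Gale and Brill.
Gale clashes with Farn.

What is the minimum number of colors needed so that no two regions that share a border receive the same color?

3

The cycle Ness-Gale-Arden-Moor-Esk-Ness has odd length 5, so it cannot be 2-colored; at least 3 colors are needed.
3 colors suffice: Kell=2, Lune=1, Ness=3, Moor=1, Corve=2, Arden=2, Gale=1, Farn=2, Brill=1, Esk=2. Each listed conflict is separated.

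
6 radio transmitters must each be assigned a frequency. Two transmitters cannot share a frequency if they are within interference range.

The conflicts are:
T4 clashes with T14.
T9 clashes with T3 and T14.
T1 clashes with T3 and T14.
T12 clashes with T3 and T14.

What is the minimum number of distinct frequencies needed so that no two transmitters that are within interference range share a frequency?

T1 and T14 conflict, so at least 2 frequencies are needed.
2 frequencies suffice: frequency 1 → {T3, T14}; frequency 2 → {T4, T9, T1, T12}. Every pair that conflicts lands in different frequencies.

2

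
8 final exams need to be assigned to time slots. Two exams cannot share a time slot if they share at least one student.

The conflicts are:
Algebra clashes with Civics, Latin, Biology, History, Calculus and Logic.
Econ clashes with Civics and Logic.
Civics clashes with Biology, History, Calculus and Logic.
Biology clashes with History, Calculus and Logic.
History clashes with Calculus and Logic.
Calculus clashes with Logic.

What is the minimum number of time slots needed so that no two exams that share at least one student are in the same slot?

6

Algebra, Civics, Biology, History, Calculus, Logic are mutually in conflict, so at least 6 time slots are needed.
6 time slots suffice: time slot 1 → {Civics, Latin}; time slot 2 → {Logic}; time slot 3 → {Algebra, Econ}; time slot 4 → {Calculus}; time slot 5 → {History}; time slot 6 → {Biology}. No two conflicting exams share a time slot.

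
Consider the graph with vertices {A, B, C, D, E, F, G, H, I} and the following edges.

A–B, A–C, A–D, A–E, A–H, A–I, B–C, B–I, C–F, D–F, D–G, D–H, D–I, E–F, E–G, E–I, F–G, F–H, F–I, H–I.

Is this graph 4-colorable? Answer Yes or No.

The chromatic number is 4. A, D, H, I are pairwise adjacent (a clique of size 4), so at least 4 colors are needed.
4 colors suffice: color red → {A, F}; color blue → {C, G, I}; color green → {B, D, E}; color yellow → {H}.
That is already a proper 4-coloring.

Yes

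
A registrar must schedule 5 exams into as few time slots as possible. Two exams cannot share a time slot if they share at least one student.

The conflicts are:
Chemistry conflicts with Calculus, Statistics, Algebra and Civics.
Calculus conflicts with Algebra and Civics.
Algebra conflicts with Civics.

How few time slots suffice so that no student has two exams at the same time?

Chemistry, Calculus, Algebra, Civics pairwise conflict, so at least 4 time slots are needed.
4 time slots suffice: Chemistry=1, Calculus=3, Statistics=2, Algebra=2, Civics=4. No two conflicting exams share a time slot.

4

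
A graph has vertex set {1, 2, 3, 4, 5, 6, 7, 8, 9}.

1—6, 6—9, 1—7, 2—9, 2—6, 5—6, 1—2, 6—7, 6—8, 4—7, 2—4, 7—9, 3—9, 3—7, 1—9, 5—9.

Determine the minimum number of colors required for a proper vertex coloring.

4

1, 6, 7, 9 are pairwise adjacent (a clique of size 4), so at least 4 colors are needed.
4 colors suffice: color red → {3, 4, 6}; color blue → {8, 9}; color green → {2, 5, 7}; color yellow → {1}. Each edge has distinct colors on its endpoints.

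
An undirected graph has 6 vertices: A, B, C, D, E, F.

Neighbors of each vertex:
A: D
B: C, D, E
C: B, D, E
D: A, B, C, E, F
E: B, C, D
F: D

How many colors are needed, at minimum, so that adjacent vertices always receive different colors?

4

B, C, D, E form a clique, so at least 4 colors are needed.
A valid assignment using 4 colors: A=2, B=2, C=4, D=1, E=3, F=2. Every edge joins two different colors.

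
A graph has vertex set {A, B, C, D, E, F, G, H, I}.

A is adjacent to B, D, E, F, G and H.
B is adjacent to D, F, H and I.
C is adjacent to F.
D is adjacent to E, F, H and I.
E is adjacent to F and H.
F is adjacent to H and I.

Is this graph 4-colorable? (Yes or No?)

No

A, D, E, F, H are pairwise adjacent (a clique of size 5), so at least 5 colors are needed.
So 4 colors are not enough.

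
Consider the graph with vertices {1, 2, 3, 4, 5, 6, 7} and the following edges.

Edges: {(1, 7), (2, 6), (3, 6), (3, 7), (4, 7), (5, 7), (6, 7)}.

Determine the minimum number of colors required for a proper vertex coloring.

3

3, 6, 7 form a triangle, so at least 3 colors are needed.
One proper 3-coloring: 1=blue, 2=red, 3=green, 4=blue, 5=blue, 6=blue, 7=red. Every edge joins two different colors.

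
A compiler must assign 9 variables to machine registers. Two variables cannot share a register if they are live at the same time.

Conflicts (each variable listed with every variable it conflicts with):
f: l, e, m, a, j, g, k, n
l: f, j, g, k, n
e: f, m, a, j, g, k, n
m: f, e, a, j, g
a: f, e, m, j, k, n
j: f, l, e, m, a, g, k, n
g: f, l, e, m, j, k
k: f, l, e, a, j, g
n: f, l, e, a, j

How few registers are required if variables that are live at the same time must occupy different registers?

5

f, e, j, g, k are mutually in conflict, so at least 5 registers are needed.
5 registers suffice: register 1 → {f}; register 2 → {j}; register 3 → {l, e}; register 4 → {a, g}; register 5 → {m, k, n}. Every pair that conflicts lands in different registers.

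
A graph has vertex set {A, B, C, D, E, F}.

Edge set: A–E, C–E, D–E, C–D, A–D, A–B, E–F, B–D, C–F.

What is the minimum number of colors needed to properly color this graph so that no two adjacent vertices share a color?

C, D, E are mutually adjacent, so at least 3 colors are needed.
3 colors suffice: color 1 → {B, E}; color 2 → {D, F}; color 3 → {A, C}. Every edge joins two different colors.

3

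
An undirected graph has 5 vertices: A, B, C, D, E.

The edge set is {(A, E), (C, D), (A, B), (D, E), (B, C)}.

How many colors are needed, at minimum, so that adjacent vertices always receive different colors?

3

The cycle D-E-A-B-C-D has odd length 5, so it cannot be 2-colored; at least 3 colors are needed.
3 colors suffice: color 1 → {A, C}; color 2 → {B, E}; color 3 → {D}. No two adjacent vertices share a color.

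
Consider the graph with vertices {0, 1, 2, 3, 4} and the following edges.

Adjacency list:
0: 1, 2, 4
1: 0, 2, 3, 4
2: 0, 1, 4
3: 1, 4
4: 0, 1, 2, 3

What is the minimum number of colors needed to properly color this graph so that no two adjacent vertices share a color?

4

0, 1, 2, 4 form a clique, so at least 4 colors are needed.
4 colors suffice: color red → {1}; color blue → {4}; color green → {2, 3}; color yellow → {0}. No two adjacent vertices share a color.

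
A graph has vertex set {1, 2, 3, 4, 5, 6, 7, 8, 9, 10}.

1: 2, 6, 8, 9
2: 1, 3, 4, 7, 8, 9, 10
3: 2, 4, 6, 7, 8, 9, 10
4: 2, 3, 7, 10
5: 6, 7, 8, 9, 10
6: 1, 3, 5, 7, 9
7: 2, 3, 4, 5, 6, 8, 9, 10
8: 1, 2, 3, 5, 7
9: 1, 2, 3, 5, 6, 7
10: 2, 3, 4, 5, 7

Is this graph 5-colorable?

The chromatic number is 5. 2, 3, 4, 7, 10 form a clique, so at least 5 colors are needed.
5 colors suffice: color a → {1, 7}; color b → {3, 5}; color c → {2, 6}; color d → {8, 9, 10}; color e → {4}.
That is already a proper 5-coloring.

Yes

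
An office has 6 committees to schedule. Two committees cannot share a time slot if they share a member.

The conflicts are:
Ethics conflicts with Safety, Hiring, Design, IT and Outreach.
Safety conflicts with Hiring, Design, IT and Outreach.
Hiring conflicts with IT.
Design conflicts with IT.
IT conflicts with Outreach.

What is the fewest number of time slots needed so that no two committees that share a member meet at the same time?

Ethics, Safety, IT, Outreach all conflict with each other, so at least 4 time slots are needed.
A valid assignment using 4 time slots: Ethics=3, Safety=2, Hiring=4, Design=4, IT=1, Outreach=4. No two conflicting committees share a time slot.

4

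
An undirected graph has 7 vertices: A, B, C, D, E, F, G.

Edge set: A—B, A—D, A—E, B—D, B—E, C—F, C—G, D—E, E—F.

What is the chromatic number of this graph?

A, B, D, E are mutually adjacent (a clique of size 4), so at least 4 colors are needed.
4 colors suffice: color 1 → {C, E}; color 2 → {A, F, G}; color 3 → {B}; color 4 → {D}. Each edge has distinct colors on its endpoints.

4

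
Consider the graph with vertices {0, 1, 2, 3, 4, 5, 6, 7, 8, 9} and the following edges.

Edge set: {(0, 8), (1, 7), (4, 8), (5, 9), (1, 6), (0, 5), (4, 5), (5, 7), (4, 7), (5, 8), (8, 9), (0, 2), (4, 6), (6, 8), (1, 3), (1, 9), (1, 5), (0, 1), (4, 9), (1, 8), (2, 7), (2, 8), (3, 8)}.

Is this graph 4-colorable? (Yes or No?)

The chromatic number is 4. 1, 5, 8, 9 are mutually adjacent (a clique of size 4), so at least 4 colors are needed.
A valid assignment using 4 colors: 0=d, 1=b, 2=b, 3=c, 4=b, 5=c, 6=c, 7=a, 8=a, 9=d.
That is already a proper 4-coloring.

Yes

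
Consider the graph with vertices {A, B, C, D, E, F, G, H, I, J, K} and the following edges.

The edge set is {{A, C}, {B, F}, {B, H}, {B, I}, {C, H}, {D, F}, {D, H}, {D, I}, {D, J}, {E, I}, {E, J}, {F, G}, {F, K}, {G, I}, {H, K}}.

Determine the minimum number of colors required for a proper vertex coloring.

2

D and H are adjacent, so at least 2 colors are needed.
2 colors suffice: color 1 → {B, C, D, E, G, K}; color 2 → {A, F, H, I, J}. Every edge joins two different colors.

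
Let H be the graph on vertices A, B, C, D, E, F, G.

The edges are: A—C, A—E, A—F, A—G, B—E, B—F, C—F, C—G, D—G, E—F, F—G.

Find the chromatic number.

4

A, C, F, G are pairwise adjacent (a clique of size 4), so at least 4 colors are needed.
4 colors suffice: color red → {D, F}; color blue → {A, B}; color green → {E, G}; color yellow → {C}. Each edge has distinct colors on its endpoints.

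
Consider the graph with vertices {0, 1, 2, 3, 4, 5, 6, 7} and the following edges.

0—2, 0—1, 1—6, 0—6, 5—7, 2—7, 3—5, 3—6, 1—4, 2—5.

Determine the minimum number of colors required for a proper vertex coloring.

0, 1, 6 are mutually adjacent, so at least 3 colors are needed.
3 colors suffice: color a → {1, 2, 3}; color b → {0, 4, 5}; color c → {6, 7}. Every edge joins two different colors.

3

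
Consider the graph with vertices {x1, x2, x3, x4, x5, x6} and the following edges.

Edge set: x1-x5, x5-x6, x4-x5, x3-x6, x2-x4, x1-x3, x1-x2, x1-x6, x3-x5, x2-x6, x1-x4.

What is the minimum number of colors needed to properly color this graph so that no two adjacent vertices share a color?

4

x1, x3, x5, x6 are pairwise adjacent (a clique of size 4), so at least 4 colors are needed.
4 colors suffice: x1=1, x2=2, x3=4, x4=3, x5=2, x6=3. Each edge has distinct colors on its endpoints.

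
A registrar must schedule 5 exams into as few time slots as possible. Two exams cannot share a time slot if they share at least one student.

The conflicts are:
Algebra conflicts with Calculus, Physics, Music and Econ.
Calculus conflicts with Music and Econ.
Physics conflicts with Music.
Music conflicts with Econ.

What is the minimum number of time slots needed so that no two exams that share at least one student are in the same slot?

4

Algebra, Calculus, Music, Econ are mutually in conflict, so at least 4 time slots are needed.
4 time slots suffice: time slot 1 → {Music}; time slot 2 → {Algebra}; time slot 3 → {Physics, Econ}; time slot 4 → {Calculus}. Every pair that conflicts lands in different time slots.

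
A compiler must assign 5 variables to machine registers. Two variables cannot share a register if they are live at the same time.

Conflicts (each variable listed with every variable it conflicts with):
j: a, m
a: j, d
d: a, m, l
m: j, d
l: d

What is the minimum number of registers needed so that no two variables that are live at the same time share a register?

d and l conflict, so at least 2 registers are needed.
2 registers suffice: j=1, a=2, d=1, m=2, l=2. Each listed conflict is separated.

2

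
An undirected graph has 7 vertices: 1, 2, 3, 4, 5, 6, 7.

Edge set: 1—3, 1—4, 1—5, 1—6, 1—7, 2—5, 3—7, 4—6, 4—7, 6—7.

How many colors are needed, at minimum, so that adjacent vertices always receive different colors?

4

1, 4, 6, 7 are pairwise adjacent (a clique of size 4), so at least 4 colors are needed.
A valid assignment using 4 colors: 1=a, 2=a, 3=c, 4=c, 5=b, 6=d, 7=b. Each edge has distinct colors on its endpoints.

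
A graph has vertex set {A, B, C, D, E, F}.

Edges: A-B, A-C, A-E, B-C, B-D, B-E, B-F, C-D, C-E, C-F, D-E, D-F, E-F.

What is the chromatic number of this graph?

5

B, C, D, E, F are mutually adjacent (a clique of size 5), so at least 5 colors are needed.
5 colors suffice: color 1 → {E}; color 2 → {B}; color 3 → {C}; color 4 → {A, F}; color 5 → {D}. Every edge joins two different colors.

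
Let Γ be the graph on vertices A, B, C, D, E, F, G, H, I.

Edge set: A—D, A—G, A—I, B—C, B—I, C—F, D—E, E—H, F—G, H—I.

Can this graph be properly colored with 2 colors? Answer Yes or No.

The cycle E-D-A-I-H-E has odd length 5, so it cannot be 2-colored; at least 3 colors are needed.
So 2 colors are not enough.

No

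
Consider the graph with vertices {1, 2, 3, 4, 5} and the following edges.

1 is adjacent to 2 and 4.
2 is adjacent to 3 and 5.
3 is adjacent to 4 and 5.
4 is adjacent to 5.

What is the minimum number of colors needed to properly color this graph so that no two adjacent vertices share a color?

3, 4, 5 are mutually adjacent, so at least 3 colors are needed.
3 colors suffice: color red → {1, 5}; color blue → {3}; color green → {2, 4}. Every edge joins two different colors.

3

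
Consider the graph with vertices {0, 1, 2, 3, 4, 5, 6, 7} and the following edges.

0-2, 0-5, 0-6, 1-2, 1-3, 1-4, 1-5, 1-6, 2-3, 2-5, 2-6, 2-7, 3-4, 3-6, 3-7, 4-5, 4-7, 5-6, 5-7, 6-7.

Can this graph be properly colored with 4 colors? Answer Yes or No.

The chromatic number is 4. 2, 3, 6, 7 form a clique, so at least 4 colors are needed.
4 colors suffice: color a → {3, 5}; color b → {2, 4}; color c → {6}; color d → {0, 1, 7}.
That is already a proper 4-coloring.

Yes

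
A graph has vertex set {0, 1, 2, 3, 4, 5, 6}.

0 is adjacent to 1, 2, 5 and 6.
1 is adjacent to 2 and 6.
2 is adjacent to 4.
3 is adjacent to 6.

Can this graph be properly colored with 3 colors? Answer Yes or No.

Yes

The chromatic number is 3. 0, 1, 2 are mutually adjacent, so at least 3 colors are needed.
3 colors suffice: 0=red, 1=green, 2=blue, 3=red, 4=red, 5=blue, 6=blue.
That is already a proper 3-coloring.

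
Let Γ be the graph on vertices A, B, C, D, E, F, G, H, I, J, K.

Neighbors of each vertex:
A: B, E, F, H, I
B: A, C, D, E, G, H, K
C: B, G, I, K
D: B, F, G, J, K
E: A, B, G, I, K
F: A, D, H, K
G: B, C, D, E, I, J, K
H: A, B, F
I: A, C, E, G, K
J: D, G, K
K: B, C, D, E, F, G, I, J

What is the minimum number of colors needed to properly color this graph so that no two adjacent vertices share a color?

E, G, I, K form a clique, so at least 4 colors are needed.
4 colors suffice: color 1 → {A, K}; color 2 → {F, G}; color 3 → {B, I, J}; color 4 → {C, D, E, H}. Every edge joins two different colors.

4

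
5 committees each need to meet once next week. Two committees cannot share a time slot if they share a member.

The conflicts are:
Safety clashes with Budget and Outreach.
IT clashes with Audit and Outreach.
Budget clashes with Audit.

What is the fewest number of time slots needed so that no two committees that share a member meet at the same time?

3

The cycle Budget-Audit-IT-Outreach-Safety-Budget has odd length 5, so it cannot be 2-colored; at least 3 time slots are needed.
Using 3 time slots: Safety=2, IT=1, Budget=1, Audit=2, Outreach=3. No two conflicting committees share a time slot.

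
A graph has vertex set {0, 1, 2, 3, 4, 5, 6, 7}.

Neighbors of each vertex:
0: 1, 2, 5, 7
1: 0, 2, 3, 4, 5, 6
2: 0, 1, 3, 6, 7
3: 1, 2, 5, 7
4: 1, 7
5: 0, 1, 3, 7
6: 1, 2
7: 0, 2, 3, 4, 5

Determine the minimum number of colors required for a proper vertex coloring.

3

0, 2, 7 are mutually adjacent, so at least 3 colors are needed.
A valid assignment using 3 colors: 0=c, 1=a, 2=b, 3=c, 4=b, 5=b, 6=c, 7=a. Each edge has distinct colors on its endpoints.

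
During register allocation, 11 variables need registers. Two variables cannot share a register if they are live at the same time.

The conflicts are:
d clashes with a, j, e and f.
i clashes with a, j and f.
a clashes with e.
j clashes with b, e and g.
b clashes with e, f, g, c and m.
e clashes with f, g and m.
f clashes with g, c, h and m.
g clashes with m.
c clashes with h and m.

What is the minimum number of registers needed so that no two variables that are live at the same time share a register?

5

b, e, f, g, m all conflict with each other, so at least 5 registers are needed.
Using 5 registers: d=3, i=2, a=1, j=1, b=3, e=2, f=1, g=5, c=2, h=3, m=4. No two conflicting variables share a register.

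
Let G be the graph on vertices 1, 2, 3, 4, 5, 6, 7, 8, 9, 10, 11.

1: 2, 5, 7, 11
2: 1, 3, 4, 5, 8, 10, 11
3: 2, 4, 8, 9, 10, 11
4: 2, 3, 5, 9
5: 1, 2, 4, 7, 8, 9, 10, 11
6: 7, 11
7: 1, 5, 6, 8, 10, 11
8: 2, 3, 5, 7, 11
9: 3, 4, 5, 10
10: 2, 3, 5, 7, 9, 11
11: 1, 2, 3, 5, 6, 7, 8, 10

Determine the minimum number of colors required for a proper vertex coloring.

5, 7, 10, 11 are pairwise adjacent (a clique of size 4), so at least 4 colors are needed.
A valid assignment using 4 colors: 1=yellow, 2=green, 3=blue, 4=red, 5=blue, 6=blue, 7=green, 8=yellow, 9=green, 10=yellow, 11=red. No two adjacent vertices share a color.

4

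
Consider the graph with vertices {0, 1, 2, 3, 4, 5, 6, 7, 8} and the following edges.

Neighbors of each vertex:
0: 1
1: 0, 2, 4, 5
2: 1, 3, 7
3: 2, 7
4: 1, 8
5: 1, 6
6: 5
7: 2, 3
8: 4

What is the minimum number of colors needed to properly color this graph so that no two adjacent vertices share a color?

2, 3, 7 form a triangle, so at least 3 colors are needed.
3 colors suffice: color red → {1, 6, 7, 8}; color blue → {0, 2, 4, 5}; color green → {3}. No two adjacent vertices share a color.

3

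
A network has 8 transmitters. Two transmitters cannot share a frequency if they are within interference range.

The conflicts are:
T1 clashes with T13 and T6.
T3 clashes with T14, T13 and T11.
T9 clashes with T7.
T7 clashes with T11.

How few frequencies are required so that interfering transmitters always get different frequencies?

2

T1 and T13 conflict, so at least 2 frequencies are needed.
A valid assignment using 2 frequencies: T1=1, T3=1, T9=2, T14=2, T7=1, T13=2, T6=2, T11=2. Every pair that conflicts lands in different frequencies.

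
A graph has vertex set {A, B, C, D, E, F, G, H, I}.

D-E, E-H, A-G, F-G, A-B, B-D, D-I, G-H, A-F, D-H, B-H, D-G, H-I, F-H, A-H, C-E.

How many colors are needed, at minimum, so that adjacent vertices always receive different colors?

A, F, G, H are pairwise adjacent (a clique of size 4), so at least 4 colors are needed.
4 colors suffice: A=2, B=3, C=1, D=2, E=3, F=4, G=3, H=1, I=3. Every edge joins two different colors.

4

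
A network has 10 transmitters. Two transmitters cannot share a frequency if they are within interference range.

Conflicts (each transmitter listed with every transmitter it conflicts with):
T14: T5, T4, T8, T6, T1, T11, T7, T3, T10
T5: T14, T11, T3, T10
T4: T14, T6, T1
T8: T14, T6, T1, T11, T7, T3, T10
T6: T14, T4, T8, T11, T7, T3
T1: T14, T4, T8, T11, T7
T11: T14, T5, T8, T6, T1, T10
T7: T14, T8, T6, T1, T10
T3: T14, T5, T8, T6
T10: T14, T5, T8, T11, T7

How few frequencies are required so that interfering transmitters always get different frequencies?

T14, T8, T1, T7 pairwise conflict, so at least 4 frequencies are needed.
4 frequencies suffice: frequency 1 → {T14}; frequency 2 → {T5, T4, T8}; frequency 3 → {T6, T1, T10}; frequency 4 → {T11, T7, T3}. Each listed conflict is separated.

4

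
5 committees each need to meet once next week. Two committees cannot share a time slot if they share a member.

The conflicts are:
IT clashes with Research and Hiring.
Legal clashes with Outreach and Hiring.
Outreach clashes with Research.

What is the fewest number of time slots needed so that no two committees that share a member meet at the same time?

3

The cycle Hiring-Legal-Outreach-Research-IT-Hiring has odd length 5, so it cannot be 2-colored; at least 3 time slots are needed.
3 time slots suffice: time slot 1 → {IT, Outreach}; time slot 2 → {Legal, Research}; time slot 3 → {Hiring}. No two conflicting committees share a time slot.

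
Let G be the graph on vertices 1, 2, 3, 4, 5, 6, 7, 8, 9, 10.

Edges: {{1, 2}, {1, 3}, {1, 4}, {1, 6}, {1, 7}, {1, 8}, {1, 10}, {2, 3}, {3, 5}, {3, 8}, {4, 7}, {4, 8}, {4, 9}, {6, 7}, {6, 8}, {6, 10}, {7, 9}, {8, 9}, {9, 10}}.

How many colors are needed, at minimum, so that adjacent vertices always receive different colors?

3

1, 2, 3 are pairwise adjacent, so at least 3 colors are needed.
One proper 3-coloring: 1=red, 2=blue, 3=green, 4=green, 5=red, 6=green, 7=blue, 8=blue, 9=red, 10=blue. No two adjacent vertices share a color.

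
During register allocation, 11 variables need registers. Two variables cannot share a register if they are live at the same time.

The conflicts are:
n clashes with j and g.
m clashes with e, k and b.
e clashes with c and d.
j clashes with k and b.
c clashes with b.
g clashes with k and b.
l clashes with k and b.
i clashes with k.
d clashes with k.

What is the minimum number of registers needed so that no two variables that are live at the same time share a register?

2

c and b conflict, so at least 2 registers are needed.
Using 2 registers: n=1, m=2, e=1, j=2, c=2, g=2, l=2, i=2, d=2, k=1, b=1. Each listed conflict is separated.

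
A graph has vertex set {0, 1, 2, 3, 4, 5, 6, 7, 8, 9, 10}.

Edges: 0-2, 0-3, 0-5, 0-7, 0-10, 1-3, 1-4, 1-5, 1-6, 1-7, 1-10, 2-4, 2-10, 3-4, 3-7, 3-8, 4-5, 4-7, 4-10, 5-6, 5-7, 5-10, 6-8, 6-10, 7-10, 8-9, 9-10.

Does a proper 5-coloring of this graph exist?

The chromatic number is 5. 1, 4, 5, 7, 10 form a clique, so at least 5 colors are needed.
5 colors suffice: 0=c, 1=d, 2=b, 3=a, 4=c, 5=e, 6=b, 7=b, 8=c, 9=b, 10=a.
That is already a proper 5-coloring.

Yes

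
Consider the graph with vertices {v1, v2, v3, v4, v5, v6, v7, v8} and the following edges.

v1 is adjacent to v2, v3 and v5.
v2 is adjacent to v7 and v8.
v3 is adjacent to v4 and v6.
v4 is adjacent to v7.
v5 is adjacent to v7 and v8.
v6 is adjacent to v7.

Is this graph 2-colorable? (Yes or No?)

The cycle v5-v7-v6-v3-v1-v5 has odd length 5, so it cannot be 2-colored; at least 3 colors are needed.
So 2 colors are not enough.

No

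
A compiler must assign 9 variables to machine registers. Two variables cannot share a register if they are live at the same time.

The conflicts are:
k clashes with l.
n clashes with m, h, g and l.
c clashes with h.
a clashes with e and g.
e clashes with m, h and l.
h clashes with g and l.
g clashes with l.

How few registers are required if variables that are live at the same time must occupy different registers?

4

n, h, g, l pairwise conflict, so at least 4 registers are needed.
4 registers suffice: register 1 → {c, a, m, l}; register 2 → {k, h}; register 3 → {e, g}; register 4 → {n}. Each listed conflict is separated.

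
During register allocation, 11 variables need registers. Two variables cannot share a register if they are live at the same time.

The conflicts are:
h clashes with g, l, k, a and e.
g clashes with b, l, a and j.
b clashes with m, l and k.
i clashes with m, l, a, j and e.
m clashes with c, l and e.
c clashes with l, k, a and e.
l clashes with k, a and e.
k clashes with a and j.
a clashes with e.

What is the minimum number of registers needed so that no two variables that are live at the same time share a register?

4

i, l, a, e are mutually in conflict, so at least 4 registers are needed.
4 registers suffice: register 1 → {l, j}; register 2 → {m, a}; register 3 → {g, k, e}; register 4 → {h, b, i, c}. Every pair that conflicts lands in different registers.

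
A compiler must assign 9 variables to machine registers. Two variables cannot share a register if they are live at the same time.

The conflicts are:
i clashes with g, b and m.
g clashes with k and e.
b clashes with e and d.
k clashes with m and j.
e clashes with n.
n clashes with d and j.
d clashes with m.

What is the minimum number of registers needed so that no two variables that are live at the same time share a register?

The cycle n-e-g-k-j-n has odd length 5, so it cannot be 2-colored; at least 3 registers are needed.
Using 3 registers: i=2, g=1, b=1, k=2, e=2, n=1, d=2, m=1, j=3. Every pair that conflicts lands in different registers.

3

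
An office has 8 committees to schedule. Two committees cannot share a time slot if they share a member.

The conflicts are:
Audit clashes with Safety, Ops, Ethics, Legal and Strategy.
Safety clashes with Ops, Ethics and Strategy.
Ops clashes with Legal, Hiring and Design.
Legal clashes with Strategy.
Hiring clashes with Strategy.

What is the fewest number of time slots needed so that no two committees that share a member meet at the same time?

3

Audit, Safety, Ops all conflict with each other, so at least 3 time slots are needed.
3 time slots suffice: time slot 1 → {Ops, Ethics, Strategy}; time slot 2 → {Audit, Hiring, Design}; time slot 3 → {Safety, Legal}. No two conflicting committees share a time slot.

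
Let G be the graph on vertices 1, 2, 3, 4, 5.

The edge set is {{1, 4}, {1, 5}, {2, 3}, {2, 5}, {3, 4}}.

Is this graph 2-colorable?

The cycle 3-4-1-5-2-3 has odd length 5, so it cannot be 2-colored; at least 3 colors are needed.
So 2 colors are not enough.

No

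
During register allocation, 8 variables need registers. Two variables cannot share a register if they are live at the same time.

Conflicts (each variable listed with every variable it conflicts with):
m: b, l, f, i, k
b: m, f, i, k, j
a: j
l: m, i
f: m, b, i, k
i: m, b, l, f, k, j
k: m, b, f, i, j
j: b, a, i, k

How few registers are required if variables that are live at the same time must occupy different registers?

m, b, f, i, k are mutually in conflict, so at least 5 registers are needed.
5 registers suffice: register 1 → {a, i}; register 2 → {m, j}; register 3 → {l, k}; register 4 → {b}; register 5 → {f}. Each listed conflict is separated.

5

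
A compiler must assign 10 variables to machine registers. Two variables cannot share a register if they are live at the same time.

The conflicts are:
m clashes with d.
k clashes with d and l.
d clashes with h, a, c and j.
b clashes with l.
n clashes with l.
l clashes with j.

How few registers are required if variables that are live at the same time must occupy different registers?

2

d and c conflict, so at least 2 registers are needed.
2 registers suffice: register 1 → {d, l}; register 2 → {m, k, h, a, b, n, c, j}. No two conflicting variables share a register.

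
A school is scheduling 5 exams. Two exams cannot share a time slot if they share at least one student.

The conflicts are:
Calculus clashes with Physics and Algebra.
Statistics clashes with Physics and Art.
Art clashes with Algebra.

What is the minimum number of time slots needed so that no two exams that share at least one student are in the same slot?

3

The cycle Physics-Calculus-Algebra-Art-Statistics-Physics has odd length 5, so it cannot be 2-colored; at least 3 time slots are needed.
3 time slots suffice: Calculus=2, Statistics=2, Physics=1, Art=3, Algebra=1. No two conflicting exams share a time slot.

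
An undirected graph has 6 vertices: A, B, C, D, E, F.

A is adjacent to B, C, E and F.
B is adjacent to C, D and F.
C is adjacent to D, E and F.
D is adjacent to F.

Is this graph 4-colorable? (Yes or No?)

The chromatic number is 4. A, B, C, F form a clique, so at least 4 colors are needed.
One proper 4-coloring: A=2, B=3, C=1, D=2, E=3, F=4.
That is already a proper 4-coloring.

Yes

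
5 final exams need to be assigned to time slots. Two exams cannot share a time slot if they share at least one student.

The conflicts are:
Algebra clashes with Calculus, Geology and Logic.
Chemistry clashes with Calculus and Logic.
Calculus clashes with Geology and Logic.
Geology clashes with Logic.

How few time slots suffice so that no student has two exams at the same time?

4

Algebra, Calculus, Geology, Logic all conflict with each other, so at least 4 time slots are needed.
4 time slots suffice: time slot 1 → {Calculus}; time slot 2 → {Logic}; time slot 3 → {Chemistry, Geology}; time slot 4 → {Algebra}. No two conflicting exams share a time slot.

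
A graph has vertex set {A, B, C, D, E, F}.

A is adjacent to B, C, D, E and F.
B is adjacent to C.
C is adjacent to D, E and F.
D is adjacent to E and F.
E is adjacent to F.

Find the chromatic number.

A, C, D, E, F are pairwise adjacent (a clique of size 5), so at least 5 colors are needed.
5 colors suffice: color 1 → {C}; color 2 → {A}; color 3 → {B, E}; color 4 → {F}; color 5 → {D}. No two adjacent vertices share a color.

5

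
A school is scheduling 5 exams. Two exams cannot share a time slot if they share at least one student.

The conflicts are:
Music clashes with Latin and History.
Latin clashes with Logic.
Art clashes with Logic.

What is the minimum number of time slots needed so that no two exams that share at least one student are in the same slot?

2

Music and Latin conflict, so at least 2 time slots are needed.
2 time slots suffice: time slot 1 → {Music, Logic}; time slot 2 → {Latin, History, Art}. No two conflicting exams share a time slot.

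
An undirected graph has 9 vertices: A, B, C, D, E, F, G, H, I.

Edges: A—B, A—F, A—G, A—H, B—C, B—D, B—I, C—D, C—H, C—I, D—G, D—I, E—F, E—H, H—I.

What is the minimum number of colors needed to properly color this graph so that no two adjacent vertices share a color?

4

B, C, D, I are pairwise adjacent (a clique of size 4), so at least 4 colors are needed.
4 colors suffice: color red → {A, C, E}; color blue → {B, F, G, H}; color green → {D}; color yellow → {I}. No two adjacent vertices share a color.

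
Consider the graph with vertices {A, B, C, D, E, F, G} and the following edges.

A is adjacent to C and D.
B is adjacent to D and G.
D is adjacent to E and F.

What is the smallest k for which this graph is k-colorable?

B and D are adjacent, so at least 2 colors are needed.
2 colors suffice: A=2, B=2, C=1, D=1, E=2, F=2, G=1. No two adjacent vertices share a color.

2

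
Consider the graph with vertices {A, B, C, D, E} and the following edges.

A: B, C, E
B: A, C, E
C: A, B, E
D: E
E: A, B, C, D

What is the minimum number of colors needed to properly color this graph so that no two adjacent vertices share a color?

A, B, C, E are mutually adjacent (a clique of size 4), so at least 4 colors are needed.
One proper 4-coloring: A=yellow, B=blue, C=green, D=blue, E=red. Every edge joins two different colors.

4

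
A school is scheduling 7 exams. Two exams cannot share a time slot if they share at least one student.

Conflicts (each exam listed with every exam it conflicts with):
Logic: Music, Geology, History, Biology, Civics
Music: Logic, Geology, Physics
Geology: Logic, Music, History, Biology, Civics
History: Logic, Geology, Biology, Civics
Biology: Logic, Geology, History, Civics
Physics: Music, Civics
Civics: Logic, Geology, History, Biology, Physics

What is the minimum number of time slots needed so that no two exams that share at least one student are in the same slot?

Logic, Geology, History, Biology, Civics pairwise conflict, so at least 5 time slots are needed.
A valid assignment using 5 time slots: Logic=1, Music=3, Geology=2, History=5, Biology=4, Physics=1, Civics=3. Each listed conflict is separated.

5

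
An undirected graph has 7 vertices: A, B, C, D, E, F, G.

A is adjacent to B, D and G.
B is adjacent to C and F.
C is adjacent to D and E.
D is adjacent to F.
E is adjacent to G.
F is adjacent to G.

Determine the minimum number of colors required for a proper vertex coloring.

The cycle G-F-D-C-E-G has odd length 5, so it cannot be 2-colored; at least 3 colors are needed.
A valid assignment using 3 colors: A=2, B=1, C=2, D=1, E=3, F=2, G=1. Every edge joins two different colors.

3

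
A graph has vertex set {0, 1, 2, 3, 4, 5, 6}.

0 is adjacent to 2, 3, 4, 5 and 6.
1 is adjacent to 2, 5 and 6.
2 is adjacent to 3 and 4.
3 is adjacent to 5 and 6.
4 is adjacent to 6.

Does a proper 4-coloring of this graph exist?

The chromatic number is 3. 0, 3, 5 form a triangle, so at least 3 colors are needed.
3 colors suffice: color red → {0, 1}; color blue → {2, 5, 6}; color green → {3, 4}.
Since 4 ≥ 3, a proper 4-coloring certainly exists.

Yes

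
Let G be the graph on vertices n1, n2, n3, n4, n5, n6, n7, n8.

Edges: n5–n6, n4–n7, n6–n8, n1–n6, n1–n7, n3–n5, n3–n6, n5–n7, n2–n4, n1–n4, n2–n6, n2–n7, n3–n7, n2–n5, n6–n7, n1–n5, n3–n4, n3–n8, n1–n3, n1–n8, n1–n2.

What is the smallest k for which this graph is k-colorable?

n1, n3, n5, n6, n7 are mutually adjacent (a clique of size 5), so at least 5 colors are needed.
One proper 5-coloring: n1=1, n2=3, n3=3, n4=2, n5=5, n6=2, n7=4, n8=4. No two adjacent vertices share a color.

5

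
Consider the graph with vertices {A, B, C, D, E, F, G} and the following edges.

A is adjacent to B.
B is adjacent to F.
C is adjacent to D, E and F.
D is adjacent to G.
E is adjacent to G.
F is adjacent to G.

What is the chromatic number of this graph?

2

B and F are adjacent, so at least 2 colors are needed.
2 colors suffice: color 1 → {B, C, G}; color 2 → {A, D, E, F}. Every edge joins two different colors.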